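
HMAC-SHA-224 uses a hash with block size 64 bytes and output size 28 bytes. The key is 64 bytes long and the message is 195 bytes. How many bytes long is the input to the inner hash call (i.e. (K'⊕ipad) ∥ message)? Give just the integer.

Key is 64 ≤ 64 bytes, zero-padded: |K'| = 64.
Inner input = (K'⊕ipad) ∥ m → 64 + 195 = 259 bytes.

259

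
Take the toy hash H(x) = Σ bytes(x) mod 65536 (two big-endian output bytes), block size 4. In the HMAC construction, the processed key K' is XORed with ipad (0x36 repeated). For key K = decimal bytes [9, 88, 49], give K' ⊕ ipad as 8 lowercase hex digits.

3f6e0736

Key decimal bytes [9, 88, 49] = 09 58 31 is 3 bytes ≤ B = 4; zero-pad to 4 bytes: K' = 09 58 31 00.
XOR each byte with 0x36: 09⊕36=3f, 58⊕36=6e, 31⊕36=07, 00⊕36=36.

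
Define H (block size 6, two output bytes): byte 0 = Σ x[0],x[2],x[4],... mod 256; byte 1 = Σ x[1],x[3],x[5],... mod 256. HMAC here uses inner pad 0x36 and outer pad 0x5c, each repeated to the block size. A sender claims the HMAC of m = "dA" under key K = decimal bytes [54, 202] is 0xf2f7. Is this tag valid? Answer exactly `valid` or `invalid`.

valid

Key decimal bytes [54, 202] = 36 ca is 2 bytes ≤ B = 6; zero-pad to 6 bytes: K' = 36 ca 00 00 00 00.
K' ⊕ ipad = 00 fc 36 36 36 36; K' ⊕ opad = 6a 96 5c 5c 5c 5c.
Inner hash: even-index sum = 208 mod 256 = 208; odd-index sum = 425 mod 256 = 169 → d0 a9.
Outer hash (recomputed tag): even-index sum = 498 mod 256 = 242; odd-index sum = 503 mod 256 = 247 → f2 f7.
Recomputed tag = f2f7; claimed = f2f7 → match.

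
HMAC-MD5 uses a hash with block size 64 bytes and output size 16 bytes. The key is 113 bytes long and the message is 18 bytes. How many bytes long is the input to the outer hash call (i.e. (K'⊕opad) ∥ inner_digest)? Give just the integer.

80

Key is 113 > 64 bytes, so it is hashed to 16 bytes then zero-padded to 64: |K'| = 64.
Outer input = (K'⊕opad) ∥ H(inner) → 64 + 16 = 80 bytes.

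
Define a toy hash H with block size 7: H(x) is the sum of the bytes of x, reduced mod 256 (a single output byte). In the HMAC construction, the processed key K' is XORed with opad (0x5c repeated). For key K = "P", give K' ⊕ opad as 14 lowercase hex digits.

0c5c5c5c5c5c5c

Key "P" = 50 is 1 byte ≤ B = 7; zero-pad to 7 bytes: K' = 50 00 00 00 00 00 00.
XOR each byte with 0x5c: 50⊕5c=0c, 00⊕5c=5c, 00⊕5c=5c, 00⊕5c=5c, 00⊕5c=5c, 00⊕5c=5c, 00⊕5c=5c.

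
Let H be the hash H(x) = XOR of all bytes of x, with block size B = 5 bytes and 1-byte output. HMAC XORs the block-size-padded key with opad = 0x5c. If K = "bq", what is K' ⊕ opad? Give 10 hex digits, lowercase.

3e2d5c5c5c

Key "bq" = 62 71 is 2 bytes ≤ B = 5; zero-pad to 5 bytes: K' = 62 71 00 00 00.
XOR each byte with 0x5c: 62⊕5c=3e, 71⊕5c=2d, 00⊕5c=5c, 00⊕5c=5c, 00⊕5c=5c.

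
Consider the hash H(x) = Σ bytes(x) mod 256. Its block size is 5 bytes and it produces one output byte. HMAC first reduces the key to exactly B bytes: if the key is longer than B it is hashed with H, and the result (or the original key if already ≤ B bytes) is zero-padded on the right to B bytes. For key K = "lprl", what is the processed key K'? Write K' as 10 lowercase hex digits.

Key "lprl" = 6c 70 72 6c is 4 bytes ≤ B = 5; zero-pad to 5 bytes: K' = 6c 70 72 6c 00.

6c70726c00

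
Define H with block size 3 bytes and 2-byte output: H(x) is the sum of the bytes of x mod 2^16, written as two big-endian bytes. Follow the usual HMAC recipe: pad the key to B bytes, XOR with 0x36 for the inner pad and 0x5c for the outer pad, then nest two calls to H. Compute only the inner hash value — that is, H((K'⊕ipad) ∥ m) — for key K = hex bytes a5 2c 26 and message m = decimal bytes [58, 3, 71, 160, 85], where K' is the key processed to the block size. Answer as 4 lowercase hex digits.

0236

Key hex bytes a5 2c 26 is exactly B = 3 bytes: K' = a5 2c 26.
K' ⊕ ipad = 93 1a 10.
Inner input = 93 1a 10 ∥ 3a 03 47 a0 55.
Inner hash: sum = 147+26+16+58+3+71+160+85 = 566 → 02 36.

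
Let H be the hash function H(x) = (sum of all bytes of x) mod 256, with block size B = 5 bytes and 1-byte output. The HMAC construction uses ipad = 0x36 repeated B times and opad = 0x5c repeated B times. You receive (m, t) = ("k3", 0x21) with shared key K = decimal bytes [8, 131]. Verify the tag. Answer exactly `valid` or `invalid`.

invalid

Key decimal bytes [8, 131] = 08 83 is 2 bytes ≤ B = 5; zero-pad to 5 bytes: K' = 08 83 00 00 00.
K' ⊕ ipad = 3e b5 36 36 36; K' ⊕ opad = 54 df 5c 5c 5c.
Inner hash: sum = 62+181+54+54+54+107+51 = 563; mod 256 = 51 → 33.
Outer hash (recomputed tag): sum = 84+223+92+92+92+51 = 634; mod 256 = 122 → 7a.
Recomputed tag = 7a; claimed = 21 → mismatch.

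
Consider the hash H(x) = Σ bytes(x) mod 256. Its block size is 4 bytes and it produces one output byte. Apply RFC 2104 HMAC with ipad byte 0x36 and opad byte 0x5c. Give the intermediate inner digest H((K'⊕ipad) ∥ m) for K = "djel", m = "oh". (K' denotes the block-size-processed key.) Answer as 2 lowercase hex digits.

32

Key "djel" = 64 6a 65 6c is exactly B = 4 bytes: K' = 64 6a 65 6c.
K' ⊕ ipad = 52 5c 53 5a.
Inner input = 52 5c 53 5a ∥ 6f 68.
Inner hash: sum = 82+92+83+90+111+104 = 562; mod 256 = 50 → 32.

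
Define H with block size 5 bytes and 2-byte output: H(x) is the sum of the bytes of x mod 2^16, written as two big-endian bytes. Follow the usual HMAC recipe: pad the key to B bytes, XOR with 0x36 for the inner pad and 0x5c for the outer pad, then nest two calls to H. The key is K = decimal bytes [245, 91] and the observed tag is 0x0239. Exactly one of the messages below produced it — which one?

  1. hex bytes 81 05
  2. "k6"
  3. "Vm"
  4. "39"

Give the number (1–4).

Key decimal bytes [245, 91] = f5 5b is 2 bytes ≤ B = 5; zero-pad to 5 bytes: K' = f5 5b 00 00 00.
K' ⊕ ipad = c3 6d 36 36 36; K' ⊕ opad = a9 07 5c 5c 5c.
m1: inner = H(c3 6d 36 36 36 81 05) = 02 58; tag = H(a9 07 5c 5c 5c 02 58) = 021e
m2: inner = H(c3 6d 36 36 36 6b 36) = 02 73; tag = H(a9 07 5c 5c 5c 02 73) = 0239 ← matches
m3: inner = H(c3 6d 36 36 36 56 6d) = 02 95; tag = H(a9 07 5c 5c 5c 02 95) = 025b
m4: inner = H(c3 6d 36 36 36 33 39) = 02 3e; tag = H(a9 07 5c 5c 5c 02 3e) = 0204

2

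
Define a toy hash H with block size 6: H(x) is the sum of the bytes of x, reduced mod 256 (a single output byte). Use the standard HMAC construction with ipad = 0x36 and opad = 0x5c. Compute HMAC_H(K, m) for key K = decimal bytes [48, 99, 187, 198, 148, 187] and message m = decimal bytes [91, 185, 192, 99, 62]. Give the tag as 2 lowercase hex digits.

57

Key decimal bytes [48, 99, 187, 198, 148, 187] = 30 63 bb c6 94 bb is exactly B = 6 bytes: K' = 30 63 bb c6 94 bb.
K' ⊕ ipad = 06 55 8d f0 a2 8d.  K' ⊕ opad = 6c 3f e7 9a c8 e7.
Inner input = (K'⊕ipad) ∥ m = 06 55 8d f0 a2 8d ∥ 5b b9 c0 63 3e.
Inner hash: sum = 6+85+141+240+162+141+91+185+192+99+62 = 1404; mod 256 = 124 → 7c.
Outer input = (K'⊕opad) ∥ inner = 6c 3f e7 9a c8 e7 ∥ 7c.
Outer hash (tag): sum = 108+63+231+154+200+231+124 = 1111; mod 256 = 87 → 57.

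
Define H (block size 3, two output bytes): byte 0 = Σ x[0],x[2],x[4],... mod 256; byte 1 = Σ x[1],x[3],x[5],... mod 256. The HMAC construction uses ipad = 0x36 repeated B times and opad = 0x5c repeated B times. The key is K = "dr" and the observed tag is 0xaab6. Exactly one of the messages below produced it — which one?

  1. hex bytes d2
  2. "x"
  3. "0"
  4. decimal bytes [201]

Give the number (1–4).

1

Key "dr" = 64 72 is 2 bytes ≤ B = 3; zero-pad to 3 bytes: K' = 64 72 00.
K' ⊕ ipad = 52 44 36; K' ⊕ opad = 38 2e 5c.
m1: inner = H(52 44 36 d2) = 88 16; tag = H(38 2e 5c 88 16) = aab6 ← matches
m2: inner = H(52 44 36 78) = 88 bc; tag = H(38 2e 5c 88 bc) = 50b6
m3: inner = H(52 44 36 30) = 88 74; tag = H(38 2e 5c 88 74) = 08b6
m4: inner = H(52 44 36 c9) = 88 0d; tag = H(38 2e 5c 88 0d) = a1b6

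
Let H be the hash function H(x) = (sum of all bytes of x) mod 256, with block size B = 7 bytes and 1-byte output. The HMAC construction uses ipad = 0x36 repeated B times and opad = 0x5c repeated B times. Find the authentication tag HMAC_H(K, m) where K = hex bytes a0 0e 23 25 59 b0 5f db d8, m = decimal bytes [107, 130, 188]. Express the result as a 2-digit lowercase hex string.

89

Key hex bytes a0 0e 23 25 59 b0 5f db d8 is 9 bytes > B = 7, so hash it first: H(key) = 11, then zero-pad to 7 bytes: K' = 11 00 00 00 00 00 00.
K' ⊕ ipad = 27 36 36 36 36 36 36.  K' ⊕ opad = 4d 5c 5c 5c 5c 5c 5c.
Inner input = (K'⊕ipad) ∥ m = 27 36 36 36 36 36 36 ∥ 6b 82 bc.
Inner hash: sum = 39+54+54+54+54+54+54+107+130+188 = 788; mod 256 = 20 → 14.
Outer input = (K'⊕opad) ∥ inner = 4d 5c 5c 5c 5c 5c 5c ∥ 14.
Outer hash (tag): sum = 77+92+92+92+92+92+92+20 = 649; mod 256 = 137 → 89.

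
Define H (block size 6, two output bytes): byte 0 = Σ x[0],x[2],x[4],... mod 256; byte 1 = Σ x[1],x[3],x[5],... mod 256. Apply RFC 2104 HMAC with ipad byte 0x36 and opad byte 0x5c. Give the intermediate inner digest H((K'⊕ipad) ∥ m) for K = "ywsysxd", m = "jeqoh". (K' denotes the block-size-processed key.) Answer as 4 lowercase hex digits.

Key "ywsysxd" = 79 77 73 79 73 78 64 is 7 bytes > B = 6, so hash it first: H(key) = c3 68, then zero-pad to 6 bytes: K' = c3 68 00 00 00 00.
K' ⊕ ipad = f5 5e 36 36 36 36.
Inner input = f5 5e 36 36 36 36 ∥ 6a 65 71 6f 68.
Inner hash: even-index sum = 676 mod 256 = 164; odd-index sum = 414 mod 256 = 158 → a4 9e.

a49e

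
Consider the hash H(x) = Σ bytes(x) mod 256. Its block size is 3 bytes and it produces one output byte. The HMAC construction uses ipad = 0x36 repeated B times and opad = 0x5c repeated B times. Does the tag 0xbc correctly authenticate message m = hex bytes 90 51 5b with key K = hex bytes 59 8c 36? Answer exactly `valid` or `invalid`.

invalid

Key hex bytes 59 8c 36 is exactly B = 3 bytes: K' = 59 8c 36.
K' ⊕ ipad = 6f ba 00; K' ⊕ opad = 05 d0 6a.
Inner hash: sum = 111+186+0+144+81+91 = 613; mod 256 = 101 → 65.
Outer hash (recomputed tag): sum = 5+208+106+101 = 420; mod 256 = 164 → a4.
Recomputed tag = a4; claimed = bc → mismatch.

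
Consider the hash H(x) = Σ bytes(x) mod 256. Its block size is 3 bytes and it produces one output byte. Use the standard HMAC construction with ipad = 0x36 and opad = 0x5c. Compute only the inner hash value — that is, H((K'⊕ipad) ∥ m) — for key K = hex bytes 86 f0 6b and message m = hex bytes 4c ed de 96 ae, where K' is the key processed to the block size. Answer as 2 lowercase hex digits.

2e

Key hex bytes 86 f0 6b is exactly B = 3 bytes: K' = 86 f0 6b.
K' ⊕ ipad = b0 c6 5d.
Inner input = b0 c6 5d ∥ 4c ed de 96 ae.
Inner hash: sum = 176+198+93+76+237+222+150+174 = 1326; mod 256 = 46 → 2e.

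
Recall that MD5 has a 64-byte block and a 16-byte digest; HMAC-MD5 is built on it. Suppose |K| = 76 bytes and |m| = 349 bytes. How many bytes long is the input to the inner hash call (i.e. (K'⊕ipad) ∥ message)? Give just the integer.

Key is 76 > 64 bytes, so it is hashed to 16 bytes then zero-padded to 64: |K'| = 64.
Inner input = (K'⊕ipad) ∥ m → 64 + 349 = 413 bytes.

413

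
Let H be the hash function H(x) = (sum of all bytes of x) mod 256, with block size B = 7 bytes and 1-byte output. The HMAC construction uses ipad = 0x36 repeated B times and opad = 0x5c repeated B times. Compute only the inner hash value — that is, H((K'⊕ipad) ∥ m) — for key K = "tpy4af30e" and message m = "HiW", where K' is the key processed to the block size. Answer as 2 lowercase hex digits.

62

Key "tpy4af30e" = 74 70 79 34 61 66 33 30 65 is 9 bytes > B = 7, so hash it first: H(key) = 20, then zero-pad to 7 bytes: K' = 20 00 00 00 00 00 00.
K' ⊕ ipad = 16 36 36 36 36 36 36.
Inner input = 16 36 36 36 36 36 36 ∥ 48 69 57.
Inner hash: sum = 22+54+54+54+54+54+54+72+105+87 = 610; mod 256 = 98 → 62.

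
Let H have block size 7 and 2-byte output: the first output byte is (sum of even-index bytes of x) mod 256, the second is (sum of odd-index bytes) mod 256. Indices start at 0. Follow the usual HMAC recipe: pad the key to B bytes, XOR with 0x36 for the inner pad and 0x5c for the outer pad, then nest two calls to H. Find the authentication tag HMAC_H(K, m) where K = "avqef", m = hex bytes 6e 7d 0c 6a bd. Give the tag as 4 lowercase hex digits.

00ca

Key "avqef" = 61 76 71 65 66 is 5 bytes ≤ B = 7; zero-pad to 7 bytes: K' = 61 76 71 65 66 00 00.
K' ⊕ ipad = 57 40 47 53 50 36 36.  K' ⊕ opad = 3d 2a 2d 39 3a 5c 5c.
Inner input = (K'⊕ipad) ∥ m = 57 40 47 53 50 36 36 ∥ 6e 7d 0c 6a bd.
Inner hash: even-index sum = 523 mod 256 = 11; odd-index sum = 512 mod 256 = 0 → 0b 00.
Outer input = (K'⊕opad) ∥ inner = 3d 2a 2d 39 3a 5c 5c ∥ 0b 00.
Outer hash (tag): even-index sum = 256 mod 256 = 0; odd-index sum = 202 mod 256 = 202 → 00 ca.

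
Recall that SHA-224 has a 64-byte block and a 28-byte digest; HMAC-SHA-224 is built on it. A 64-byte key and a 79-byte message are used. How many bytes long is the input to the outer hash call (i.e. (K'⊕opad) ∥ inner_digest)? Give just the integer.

92

Key is 64 ≤ 64 bytes, zero-padded: |K'| = 64.
Outer input = (K'⊕opad) ∥ H(inner) → 64 + 28 = 92 bytes.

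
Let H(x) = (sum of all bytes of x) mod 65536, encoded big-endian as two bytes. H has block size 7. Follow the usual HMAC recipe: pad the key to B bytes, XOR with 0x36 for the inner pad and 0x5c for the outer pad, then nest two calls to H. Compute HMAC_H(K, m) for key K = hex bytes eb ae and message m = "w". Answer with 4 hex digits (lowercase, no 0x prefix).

Key hex bytes eb ae is 2 bytes ≤ B = 7; zero-pad to 7 bytes: K' = eb ae 00 00 00 00 00.
K' ⊕ ipad = dd 98 36 36 36 36 36.  K' ⊕ opad = b7 f2 5c 5c 5c 5c 5c.
Inner input = (K'⊕ipad) ∥ m = dd 98 36 36 36 36 36 ∥ 77.
Inner hash: sum = 221+152+54+54+54+54+54+119 = 762 → 02 fa.
Outer input = (K'⊕opad) ∥ inner = b7 f2 5c 5c 5c 5c 5c ∥ 02 fa.
Outer hash (tag): sum = 183+242+92+92+92+92+92+2+250 = 1137 → 04 71.

0471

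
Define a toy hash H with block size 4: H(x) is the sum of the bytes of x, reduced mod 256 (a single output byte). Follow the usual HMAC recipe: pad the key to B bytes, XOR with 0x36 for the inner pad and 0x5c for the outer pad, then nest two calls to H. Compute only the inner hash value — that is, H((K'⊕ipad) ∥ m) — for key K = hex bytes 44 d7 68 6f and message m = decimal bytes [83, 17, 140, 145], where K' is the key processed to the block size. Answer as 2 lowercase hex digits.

8b

Key hex bytes 44 d7 68 6f is exactly B = 4 bytes: K' = 44 d7 68 6f.
K' ⊕ ipad = 72 e1 5e 59.
Inner input = 72 e1 5e 59 ∥ 53 11 8c 91.
Inner hash: sum = 114+225+94+89+83+17+140+145 = 907; mod 256 = 139 → 8b.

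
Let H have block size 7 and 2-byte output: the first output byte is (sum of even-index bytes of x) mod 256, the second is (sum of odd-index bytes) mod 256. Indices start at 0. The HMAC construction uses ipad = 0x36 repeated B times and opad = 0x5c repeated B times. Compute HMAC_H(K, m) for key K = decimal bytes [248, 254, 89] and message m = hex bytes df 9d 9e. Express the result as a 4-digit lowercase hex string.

12a0

Key decimal bytes [248, 254, 89] = f8 fe 59 is 3 bytes ≤ B = 7; zero-pad to 7 bytes: K' = f8 fe 59 00 00 00 00.
K' ⊕ ipad = ce c8 6f 36 36 36 36.  K' ⊕ opad = a4 a2 05 5c 5c 5c 5c.
Inner input = (K'⊕ipad) ∥ m = ce c8 6f 36 36 36 36 ∥ df 9d 9e.
Inner hash: even-index sum = 582 mod 256 = 70; odd-index sum = 689 mod 256 = 177 → 46 b1.
Outer input = (K'⊕opad) ∥ inner = a4 a2 05 5c 5c 5c 5c ∥ 46 b1.
Outer hash (tag): even-index sum = 530 mod 256 = 18; odd-index sum = 416 mod 256 = 160 → 12 a0.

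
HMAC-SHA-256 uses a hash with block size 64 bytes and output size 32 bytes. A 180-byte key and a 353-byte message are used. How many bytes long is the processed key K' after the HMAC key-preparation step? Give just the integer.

64

Key is 180 > 64 bytes, so it is hashed to 32 bytes then zero-padded to 64: |K'| = 64.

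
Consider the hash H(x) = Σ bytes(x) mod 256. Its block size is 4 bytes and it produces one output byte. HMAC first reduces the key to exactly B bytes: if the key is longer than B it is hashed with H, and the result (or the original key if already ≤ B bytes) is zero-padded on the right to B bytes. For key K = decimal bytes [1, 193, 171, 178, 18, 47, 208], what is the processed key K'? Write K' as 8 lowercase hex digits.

|K| = 7 > B = 4, so first hash the key.
H(K): sum = 1+193+171+178+18+47+208 = 816; mod 256 = 48 → 30.
Zero-pad H(K) = 30 to 4 bytes: K' = 30 00 00 00.

30000000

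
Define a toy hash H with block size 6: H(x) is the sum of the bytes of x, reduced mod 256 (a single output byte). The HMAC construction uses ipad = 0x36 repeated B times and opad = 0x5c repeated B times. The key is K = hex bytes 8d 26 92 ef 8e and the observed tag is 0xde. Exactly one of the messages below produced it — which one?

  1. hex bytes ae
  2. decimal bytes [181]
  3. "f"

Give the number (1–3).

Key hex bytes 8d 26 92 ef 8e is 5 bytes ≤ B = 6; zero-pad to 6 bytes: K' = 8d 26 92 ef 8e 00.
K' ⊕ ipad = bb 10 a4 d9 b8 36; K' ⊕ opad = d1 7a ce b3 d2 5c.
m1: inner = H(bb 10 a4 d9 b8 36 ae) = e4; tag = H(d1 7a ce b3 d2 5c e4) = de ← matches
m2: inner = H(bb 10 a4 d9 b8 36 b5) = eb; tag = H(d1 7a ce b3 d2 5c eb) = e5
m3: inner = H(bb 10 a4 d9 b8 36 66) = 9c; tag = H(d1 7a ce b3 d2 5c 9c) = 96

1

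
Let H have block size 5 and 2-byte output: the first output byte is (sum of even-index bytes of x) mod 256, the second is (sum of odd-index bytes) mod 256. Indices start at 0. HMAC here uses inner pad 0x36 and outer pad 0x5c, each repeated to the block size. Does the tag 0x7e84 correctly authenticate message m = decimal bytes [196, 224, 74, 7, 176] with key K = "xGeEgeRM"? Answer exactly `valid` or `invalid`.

Key "xGeEgeRM" = 78 47 65 45 67 65 52 4d is 8 bytes > B = 5, so hash it first: H(key) = 96 3e, then zero-pad to 5 bytes: K' = 96 3e 00 00 00.
K' ⊕ ipad = a0 08 36 36 36; K' ⊕ opad = ca 62 5c 5c 5c.
Inner hash: even-index sum = 499 mod 256 = 243; odd-index sum = 508 mod 256 = 252 → f3 fc.
Outer hash (recomputed tag): even-index sum = 638 mod 256 = 126; odd-index sum = 433 mod 256 = 177 → 7e b1.
Recomputed tag = 7eb1; claimed = 7e84 → mismatch.

invalid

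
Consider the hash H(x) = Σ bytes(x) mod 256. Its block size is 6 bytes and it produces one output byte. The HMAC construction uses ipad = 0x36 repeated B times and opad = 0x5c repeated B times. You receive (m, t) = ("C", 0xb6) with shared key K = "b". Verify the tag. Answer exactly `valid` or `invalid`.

invalid

Key "b" = 62 is 1 byte ≤ B = 6; zero-pad to 6 bytes: K' = 62 00 00 00 00 00.
K' ⊕ ipad = 54 36 36 36 36 36; K' ⊕ opad = 3e 5c 5c 5c 5c 5c.
Inner hash: sum = 84+54+54+54+54+54+67 = 421; mod 256 = 165 → a5.
Outer hash (recomputed tag): sum = 62+92+92+92+92+92+165 = 687; mod 256 = 175 → af.
Recomputed tag = af; claimed = b6 → mismatch.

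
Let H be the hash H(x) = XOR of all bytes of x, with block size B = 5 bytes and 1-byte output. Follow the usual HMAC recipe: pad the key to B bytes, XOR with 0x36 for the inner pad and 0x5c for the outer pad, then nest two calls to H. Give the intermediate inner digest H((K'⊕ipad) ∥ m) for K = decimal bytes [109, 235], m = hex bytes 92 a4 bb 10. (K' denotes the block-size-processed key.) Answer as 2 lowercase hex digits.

2d

Key decimal bytes [109, 235] = 6d eb is 2 bytes ≤ B = 5; zero-pad to 5 bytes: K' = 6d eb 00 00 00.
K' ⊕ ipad = 5b dd 36 36 36.
Inner input = 5b dd 36 36 36 ∥ 92 a4 bb 10.
Inner hash: XOR 5b⊕dd⊕36⊕36⊕36⊕92⊕a4⊕bb⊕10 = 2d.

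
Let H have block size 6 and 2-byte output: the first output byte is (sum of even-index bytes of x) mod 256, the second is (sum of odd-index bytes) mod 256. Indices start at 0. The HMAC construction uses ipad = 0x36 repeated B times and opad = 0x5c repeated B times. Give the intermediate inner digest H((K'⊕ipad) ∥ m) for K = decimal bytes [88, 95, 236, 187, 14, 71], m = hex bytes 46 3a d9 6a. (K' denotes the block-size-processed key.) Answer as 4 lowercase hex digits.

Key decimal bytes [88, 95, 236, 187, 14, 71] = 58 5f ec bb 0e 47 is exactly B = 6 bytes: K' = 58 5f ec bb 0e 47.
K' ⊕ ipad = 6e 69 da 8d 38 71.
Inner input = 6e 69 da 8d 38 71 ∥ 46 3a d9 6a.
Inner hash: even-index sum = 671 mod 256 = 159; odd-index sum = 523 mod 256 = 11 → 9f 0b.

9f0b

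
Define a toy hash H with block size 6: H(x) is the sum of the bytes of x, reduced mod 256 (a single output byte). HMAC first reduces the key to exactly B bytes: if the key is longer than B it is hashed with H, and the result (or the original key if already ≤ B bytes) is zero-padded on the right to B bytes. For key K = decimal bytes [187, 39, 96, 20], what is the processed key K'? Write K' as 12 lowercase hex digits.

Key decimal bytes [187, 39, 96, 20] = bb 27 60 14 is 4 bytes ≤ B = 6; zero-pad to 6 bytes: K' = bb 27 60 14 00 00.

bb2760140000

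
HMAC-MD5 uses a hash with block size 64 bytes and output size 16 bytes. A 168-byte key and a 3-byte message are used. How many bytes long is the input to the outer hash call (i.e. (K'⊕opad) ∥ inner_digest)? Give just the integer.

Key is 168 > 64 bytes, so it is hashed to 16 bytes then zero-padded to 64: |K'| = 64.
Outer input = (K'⊕opad) ∥ H(inner) → 64 + 16 = 80 bytes.

80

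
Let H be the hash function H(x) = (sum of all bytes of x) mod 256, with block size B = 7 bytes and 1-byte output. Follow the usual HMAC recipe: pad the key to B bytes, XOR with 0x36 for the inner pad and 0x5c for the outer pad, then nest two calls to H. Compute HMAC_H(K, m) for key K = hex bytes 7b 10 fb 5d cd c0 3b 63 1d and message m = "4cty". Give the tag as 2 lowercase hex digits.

84

Key hex bytes 7b 10 fb 5d cd c0 3b 63 1d is 9 bytes > B = 7, so hash it first: H(key) = 2b, then zero-pad to 7 bytes: K' = 2b 00 00 00 00 00 00.
K' ⊕ ipad = 1d 36 36 36 36 36 36.  K' ⊕ opad = 77 5c 5c 5c 5c 5c 5c.
Inner input = (K'⊕ipad) ∥ m = 1d 36 36 36 36 36 36 ∥ 34 63 74 79.
Inner hash: sum = 29+54+54+54+54+54+54+52+99+116+121 = 741; mod 256 = 229 → e5.
Outer input = (K'⊕opad) ∥ inner = 77 5c 5c 5c 5c 5c 5c ∥ e5.
Outer hash (tag): sum = 119+92+92+92+92+92+92+229 = 900; mod 256 = 132 → 84.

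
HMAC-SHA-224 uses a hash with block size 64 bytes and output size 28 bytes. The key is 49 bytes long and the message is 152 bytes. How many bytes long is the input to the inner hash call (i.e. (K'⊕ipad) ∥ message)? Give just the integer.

Key is 49 ≤ 64 bytes, zero-padded: |K'| = 64.
Inner input = (K'⊕ipad) ∥ m → 64 + 152 = 216 bytes.

216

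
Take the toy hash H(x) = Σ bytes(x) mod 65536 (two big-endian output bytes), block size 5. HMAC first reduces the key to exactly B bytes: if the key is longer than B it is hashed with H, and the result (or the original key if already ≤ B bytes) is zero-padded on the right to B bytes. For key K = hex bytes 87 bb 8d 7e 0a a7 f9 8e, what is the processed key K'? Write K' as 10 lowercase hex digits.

0485000000

|K| = 8 > B = 5, so first hash the key.
H(K): sum = 135+187+141+126+10+167+249+142 = 1157 → 04 85.
Zero-pad H(K) = 04 85 to 5 bytes: K' = 04 85 00 00 00.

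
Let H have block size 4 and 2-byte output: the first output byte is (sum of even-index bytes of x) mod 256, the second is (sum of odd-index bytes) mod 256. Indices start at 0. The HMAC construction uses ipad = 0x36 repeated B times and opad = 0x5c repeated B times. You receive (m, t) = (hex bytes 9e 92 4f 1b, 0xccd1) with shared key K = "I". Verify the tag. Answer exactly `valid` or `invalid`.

invalid

Key "I" = 49 is 1 byte ≤ B = 4; zero-pad to 4 bytes: K' = 49 00 00 00.
K' ⊕ ipad = 7f 36 36 36; K' ⊕ opad = 15 5c 5c 5c.
Inner hash: even-index sum = 418 mod 256 = 162; odd-index sum = 281 mod 256 = 25 → a2 19.
Outer hash (recomputed tag): even-index sum = 275 mod 256 = 19; odd-index sum = 209 mod 256 = 209 → 13 d1.
Recomputed tag = 13d1; claimed = ccd1 → mismatch.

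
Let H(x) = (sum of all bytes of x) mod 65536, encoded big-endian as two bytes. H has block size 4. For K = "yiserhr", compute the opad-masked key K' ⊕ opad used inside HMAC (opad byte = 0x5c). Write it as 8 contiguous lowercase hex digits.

Key "yiserhr" = 79 69 73 65 72 68 72 is 7 bytes > B = 4, so hash it first: H(key) = 03 06, then zero-pad to 4 bytes: K' = 03 06 00 00.
XOR each byte with 0x5c: 03⊕5c=5f, 06⊕5c=5a, 00⊕5c=5c, 00⊕5c=5c.

5f5a5c5c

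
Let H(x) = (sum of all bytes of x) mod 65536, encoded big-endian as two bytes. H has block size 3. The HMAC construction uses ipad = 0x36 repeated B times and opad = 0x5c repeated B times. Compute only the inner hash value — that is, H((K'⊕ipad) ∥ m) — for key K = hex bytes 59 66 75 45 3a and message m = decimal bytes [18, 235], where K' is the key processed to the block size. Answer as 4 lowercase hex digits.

Key hex bytes 59 66 75 45 3a is 5 bytes > B = 3, so hash it first: H(key) = 01 b3, then zero-pad to 3 bytes: K' = 01 b3 00.
K' ⊕ ipad = 37 85 36.
Inner input = 37 85 36 ∥ 12 eb.
Inner hash: sum = 55+133+54+18+235 = 495 → 01 ef.

01ef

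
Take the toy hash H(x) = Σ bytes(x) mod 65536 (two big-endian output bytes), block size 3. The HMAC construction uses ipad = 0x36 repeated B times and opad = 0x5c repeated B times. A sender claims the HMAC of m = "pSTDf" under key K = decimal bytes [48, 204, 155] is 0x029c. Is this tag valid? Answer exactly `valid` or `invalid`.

invalid

Key decimal bytes [48, 204, 155] = 30 cc 9b is exactly B = 3 bytes: K' = 30 cc 9b.
K' ⊕ ipad = 06 fa ad; K' ⊕ opad = 6c 90 c7.
Inner hash: sum = 6+250+173+112+83+84+68+102 = 878 → 03 6e.
Outer hash (recomputed tag): sum = 108+144+199+3+110 = 564 → 02 34.
Recomputed tag = 0234; claimed = 029c → mismatch.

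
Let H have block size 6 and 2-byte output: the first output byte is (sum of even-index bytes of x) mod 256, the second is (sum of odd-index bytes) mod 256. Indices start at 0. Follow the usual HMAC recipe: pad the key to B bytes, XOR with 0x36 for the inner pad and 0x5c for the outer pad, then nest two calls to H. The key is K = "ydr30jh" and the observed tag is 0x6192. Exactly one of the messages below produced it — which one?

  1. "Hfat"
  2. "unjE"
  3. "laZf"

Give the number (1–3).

Key "ydr30jh" = 79 64 72 33 30 6a 68 is 7 bytes > B = 6, so hash it first: H(key) = 83 01, then zero-pad to 6 bytes: K' = 83 01 00 00 00 00.
K' ⊕ ipad = b5 37 36 36 36 36; K' ⊕ opad = df 5d 5c 5c 5c 5c.
m1: inner = H(b5 37 36 36 36 36 48 66 61 74) = ca 7d; tag = H(df 5d 5c 5c 5c 5c ca 7d) = 6192 ← matches
m2: inner = H(b5 37 36 36 36 36 75 6e 6a 45) = 00 56; tag = H(df 5d 5c 5c 5c 5c 00 56) = 976b
m3: inner = H(b5 37 36 36 36 36 6c 61 5a 66) = e7 6a; tag = H(df 5d 5c 5c 5c 5c e7 6a) = 7e7f

1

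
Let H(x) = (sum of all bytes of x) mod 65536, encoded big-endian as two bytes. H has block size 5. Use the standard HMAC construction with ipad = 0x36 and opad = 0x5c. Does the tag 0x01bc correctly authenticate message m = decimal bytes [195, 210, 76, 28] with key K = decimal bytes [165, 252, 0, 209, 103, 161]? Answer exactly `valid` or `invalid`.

valid

Key decimal bytes [165, 252, 0, 209, 103, 161] = a5 fc 00 d1 67 a1 is 6 bytes > B = 5, so hash it first: H(key) = 03 7a, then zero-pad to 5 bytes: K' = 03 7a 00 00 00.
K' ⊕ ipad = 35 4c 36 36 36; K' ⊕ opad = 5f 26 5c 5c 5c.
Inner hash: sum = 53+76+54+54+54+195+210+76+28 = 800 → 03 20.
Outer hash (recomputed tag): sum = 95+38+92+92+92+3+32 = 444 → 01 bc.
Recomputed tag = 01bc; claimed = 01bc → match.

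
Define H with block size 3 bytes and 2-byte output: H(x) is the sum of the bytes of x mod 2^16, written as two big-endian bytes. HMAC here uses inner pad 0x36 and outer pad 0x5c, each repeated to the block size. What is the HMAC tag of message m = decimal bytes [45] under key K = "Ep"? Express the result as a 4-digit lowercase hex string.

Key "Ep" = 45 70 is 2 bytes ≤ B = 3; zero-pad to 3 bytes: K' = 45 70 00.
K' ⊕ ipad = 73 46 36.  K' ⊕ opad = 19 2c 5c.
Inner input = (K'⊕ipad) ∥ m = 73 46 36 ∥ 2d.
Inner hash: sum = 115+70+54+45 = 284 → 01 1c.
Outer input = (K'⊕opad) ∥ inner = 19 2c 5c ∥ 01 1c.
Outer hash (tag): sum = 25+44+92+1+28 = 190 → 00 be.

00be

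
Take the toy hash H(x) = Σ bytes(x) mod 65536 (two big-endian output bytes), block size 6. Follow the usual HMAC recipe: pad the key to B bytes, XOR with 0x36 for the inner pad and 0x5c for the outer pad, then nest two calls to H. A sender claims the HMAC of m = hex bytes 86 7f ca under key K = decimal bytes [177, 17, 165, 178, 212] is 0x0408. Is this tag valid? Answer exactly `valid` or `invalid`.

Key decimal bytes [177, 17, 165, 178, 212] = b1 11 a5 b2 d4 is 5 bytes ≤ B = 6; zero-pad to 6 bytes: K' = b1 11 a5 b2 d4 00.
K' ⊕ ipad = 87 27 93 84 e2 36; K' ⊕ opad = ed 4d f9 ee 88 5c.
Inner hash: sum = 135+39+147+132+226+54+134+127+202 = 1196 → 04 ac.
Outer hash (recomputed tag): sum = 237+77+249+238+136+92+4+172 = 1205 → 04 b5.
Recomputed tag = 04b5; claimed = 0408 → mismatch.

invalid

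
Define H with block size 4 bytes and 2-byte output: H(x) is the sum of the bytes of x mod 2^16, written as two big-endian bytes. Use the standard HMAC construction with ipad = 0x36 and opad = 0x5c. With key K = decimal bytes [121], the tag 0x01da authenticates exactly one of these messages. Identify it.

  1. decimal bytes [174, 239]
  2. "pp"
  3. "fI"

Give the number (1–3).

3

Key decimal bytes [121] = 79 is 1 byte ≤ B = 4; zero-pad to 4 bytes: K' = 79 00 00 00.
K' ⊕ ipad = 4f 36 36 36; K' ⊕ opad = 25 5c 5c 5c.
m1: inner = H(4f 36 36 36 ae ef) = 02 8e; tag = H(25 5c 5c 5c 02 8e) = 01c9
m2: inner = H(4f 36 36 36 70 70) = 01 d1; tag = H(25 5c 5c 5c 01 d1) = 020b
m3: inner = H(4f 36 36 36 66 49) = 01 a0; tag = H(25 5c 5c 5c 01 a0) = 01da ← matches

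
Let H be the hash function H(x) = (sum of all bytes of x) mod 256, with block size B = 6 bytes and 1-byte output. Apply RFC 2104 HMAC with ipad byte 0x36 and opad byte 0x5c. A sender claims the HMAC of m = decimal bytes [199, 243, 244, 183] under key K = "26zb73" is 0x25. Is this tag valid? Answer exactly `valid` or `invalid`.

Key "26zb73" = 32 36 7a 62 37 33 is exactly B = 6 bytes: K' = 32 36 7a 62 37 33.
K' ⊕ ipad = 04 00 4c 54 01 05; K' ⊕ opad = 6e 6a 26 3e 6b 6f.
Inner hash: sum = 4+0+76+84+1+5+199+243+244+183 = 1039; mod 256 = 15 → 0f.
Outer hash (recomputed tag): sum = 110+106+38+62+107+111+15 = 549; mod 256 = 37 → 25.
Recomputed tag = 25; claimed = 25 → match.

valid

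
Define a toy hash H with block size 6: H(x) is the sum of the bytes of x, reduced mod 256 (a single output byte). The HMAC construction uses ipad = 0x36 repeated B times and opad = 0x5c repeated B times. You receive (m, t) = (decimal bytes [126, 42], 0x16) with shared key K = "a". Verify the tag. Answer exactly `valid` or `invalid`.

valid

Key "a" = 61 is 1 byte ≤ B = 6; zero-pad to 6 bytes: K' = 61 00 00 00 00 00.
K' ⊕ ipad = 57 36 36 36 36 36; K' ⊕ opad = 3d 5c 5c 5c 5c 5c.
Inner hash: sum = 87+54+54+54+54+54+126+42 = 525; mod 256 = 13 → 0d.
Outer hash (recomputed tag): sum = 61+92+92+92+92+92+13 = 534; mod 256 = 22 → 16.
Recomputed tag = 16; claimed = 16 → match.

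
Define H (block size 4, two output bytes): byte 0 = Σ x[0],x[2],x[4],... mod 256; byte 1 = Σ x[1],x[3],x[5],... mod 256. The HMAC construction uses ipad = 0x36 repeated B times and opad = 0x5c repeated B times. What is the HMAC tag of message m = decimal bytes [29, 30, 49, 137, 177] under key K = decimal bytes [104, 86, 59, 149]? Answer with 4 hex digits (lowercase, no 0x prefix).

Key decimal bytes [104, 86, 59, 149] = 68 56 3b 95 is exactly B = 4 bytes: K' = 68 56 3b 95.
K' ⊕ ipad = 5e 60 0d a3.  K' ⊕ opad = 34 0a 67 c9.
Inner input = (K'⊕ipad) ∥ m = 5e 60 0d a3 ∥ 1d 1e 31 89 b1.
Inner hash: even-index sum = 362 mod 256 = 106; odd-index sum = 426 mod 256 = 170 → 6a aa.
Outer input = (K'⊕opad) ∥ inner = 34 0a 67 c9 ∥ 6a aa.
Outer hash (tag): even-index sum = 261 mod 256 = 5; odd-index sum = 381 mod 256 = 125 → 05 7d.

057d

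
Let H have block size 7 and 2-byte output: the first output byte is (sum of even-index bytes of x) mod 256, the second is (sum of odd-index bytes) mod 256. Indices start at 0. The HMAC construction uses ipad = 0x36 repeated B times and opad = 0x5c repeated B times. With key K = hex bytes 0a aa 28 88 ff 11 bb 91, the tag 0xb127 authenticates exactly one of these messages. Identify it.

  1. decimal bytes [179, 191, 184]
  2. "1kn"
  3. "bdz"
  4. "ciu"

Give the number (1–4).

Key hex bytes 0a aa 28 88 ff 11 bb 91 is 8 bytes > B = 7, so hash it first: H(key) = ec d4, then zero-pad to 7 bytes: K' = ec d4 00 00 00 00 00.
K' ⊕ ipad = da e2 36 36 36 36 36; K' ⊕ opad = b0 88 5c 5c 5c 5c 5c.
m1: inner = H(da e2 36 36 36 36 36 b3 bf b8) = 3b b9; tag = H(b0 88 5c 5c 5c 5c 5c 3b b9) = 7d7b
m2: inner = H(da e2 36 36 36 36 36 31 6b 6e) = e7 ed; tag = H(b0 88 5c 5c 5c 5c 5c e7 ed) = b127 ← matches
m3: inner = H(da e2 36 36 36 36 36 62 64 7a) = e0 2a; tag = H(b0 88 5c 5c 5c 5c 5c e0 2a) = ee20
m4: inner = H(da e2 36 36 36 36 36 63 69 75) = e5 26; tag = H(b0 88 5c 5c 5c 5c 5c e5 26) = ea25

2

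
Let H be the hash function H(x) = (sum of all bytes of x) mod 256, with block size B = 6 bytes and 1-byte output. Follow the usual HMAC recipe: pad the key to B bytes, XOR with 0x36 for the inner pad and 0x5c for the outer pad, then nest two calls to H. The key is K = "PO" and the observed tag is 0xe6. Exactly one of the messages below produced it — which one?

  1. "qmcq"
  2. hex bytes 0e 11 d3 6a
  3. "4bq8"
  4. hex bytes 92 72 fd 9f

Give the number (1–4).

4

Key "PO" = 50 4f is 2 bytes ≤ B = 6; zero-pad to 6 bytes: K' = 50 4f 00 00 00 00.
K' ⊕ ipad = 66 79 36 36 36 36; K' ⊕ opad = 0c 13 5c 5c 5c 5c.
m1: inner = H(66 79 36 36 36 36 71 6d 63 71) = 69; tag = H(0c 13 5c 5c 5c 5c 69) = f8
m2: inner = H(66 79 36 36 36 36 0e 11 d3 6a) = 13; tag = H(0c 13 5c 5c 5c 5c 13) = a2
m3: inner = H(66 79 36 36 36 36 34 62 71 38) = f6; tag = H(0c 13 5c 5c 5c 5c f6) = 85
m4: inner = H(66 79 36 36 36 36 92 72 fd 9f) = 57; tag = H(0c 13 5c 5c 5c 5c 57) = e6 ← matches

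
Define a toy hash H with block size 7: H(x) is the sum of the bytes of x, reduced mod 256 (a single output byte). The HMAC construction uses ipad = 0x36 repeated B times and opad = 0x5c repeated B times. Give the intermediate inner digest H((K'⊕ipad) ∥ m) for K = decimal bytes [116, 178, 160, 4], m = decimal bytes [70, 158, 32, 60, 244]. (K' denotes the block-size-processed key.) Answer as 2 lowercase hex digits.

64

Key decimal bytes [116, 178, 160, 4] = 74 b2 a0 04 is 4 bytes ≤ B = 7; zero-pad to 7 bytes: K' = 74 b2 a0 04 00 00 00.
K' ⊕ ipad = 42 84 96 32 36 36 36.
Inner input = 42 84 96 32 36 36 36 ∥ 46 9e 20 3c f4.
Inner hash: sum = 66+132+150+50+54+54+54+70+158+32+60+244 = 1124; mod 256 = 100 → 64.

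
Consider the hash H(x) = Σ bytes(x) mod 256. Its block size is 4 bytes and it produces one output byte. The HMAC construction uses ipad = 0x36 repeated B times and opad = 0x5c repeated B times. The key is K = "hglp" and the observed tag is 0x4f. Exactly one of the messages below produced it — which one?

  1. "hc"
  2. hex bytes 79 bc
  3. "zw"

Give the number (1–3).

2

Key "hglp" = 68 67 6c 70 is exactly B = 4 bytes: K' = 68 67 6c 70.
K' ⊕ ipad = 5e 51 5a 46; K' ⊕ opad = 34 3b 30 2c.
m1: inner = H(5e 51 5a 46 68 63) = 1a; tag = H(34 3b 30 2c 1a) = e5
m2: inner = H(5e 51 5a 46 79 bc) = 84; tag = H(34 3b 30 2c 84) = 4f ← matches
m3: inner = H(5e 51 5a 46 7a 77) = 40; tag = H(34 3b 30 2c 40) = 0b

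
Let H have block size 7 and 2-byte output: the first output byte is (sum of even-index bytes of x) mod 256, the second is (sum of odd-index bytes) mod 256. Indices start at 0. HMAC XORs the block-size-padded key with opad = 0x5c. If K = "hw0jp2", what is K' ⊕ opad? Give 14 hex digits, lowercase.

342b6c362c6e5c

Key "hw0jp2" = 68 77 30 6a 70 32 is 6 bytes ≤ B = 7; zero-pad to 7 bytes: K' = 68 77 30 6a 70 32 00.
XOR each byte with 0x5c: 68⊕5c=34, 77⊕5c=2b, 30⊕5c=6c, 6a⊕5c=36, 70⊕5c=2c, 32⊕5c=6e, 00⊕5c=5c.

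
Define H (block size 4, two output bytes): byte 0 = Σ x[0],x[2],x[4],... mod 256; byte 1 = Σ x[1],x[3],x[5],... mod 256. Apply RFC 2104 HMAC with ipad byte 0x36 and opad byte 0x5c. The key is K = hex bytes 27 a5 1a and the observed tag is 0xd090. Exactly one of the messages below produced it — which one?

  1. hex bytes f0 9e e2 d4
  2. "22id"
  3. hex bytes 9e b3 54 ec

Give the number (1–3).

Key hex bytes 27 a5 1a is 3 bytes ≤ B = 4; zero-pad to 4 bytes: K' = 27 a5 1a 00.
K' ⊕ ipad = 11 93 2c 36; K' ⊕ opad = 7b f9 46 5c.
m1: inner = H(11 93 2c 36 f0 9e e2 d4) = 0f 3b; tag = H(7b f9 46 5c 0f 3b) = d090 ← matches
m2: inner = H(11 93 2c 36 32 32 69 64) = d8 5f; tag = H(7b f9 46 5c d8 5f) = 99b4
m3: inner = H(11 93 2c 36 9e b3 54 ec) = 2f 68; tag = H(7b f9 46 5c 2f 68) = f0bd

1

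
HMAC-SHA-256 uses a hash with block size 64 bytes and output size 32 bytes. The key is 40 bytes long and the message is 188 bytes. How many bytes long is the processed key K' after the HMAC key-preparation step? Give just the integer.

64

Key is 40 ≤ 64 bytes, zero-padded: |K'| = 64.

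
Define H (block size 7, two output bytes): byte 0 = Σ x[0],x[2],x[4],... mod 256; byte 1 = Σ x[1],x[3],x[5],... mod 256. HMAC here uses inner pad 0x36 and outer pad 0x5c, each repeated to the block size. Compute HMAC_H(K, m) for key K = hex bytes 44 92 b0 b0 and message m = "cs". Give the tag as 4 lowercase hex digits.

Key hex bytes 44 92 b0 b0 is 4 bytes ≤ B = 7; zero-pad to 7 bytes: K' = 44 92 b0 b0 00 00 00.
K' ⊕ ipad = 72 a4 86 86 36 36 36.  K' ⊕ opad = 18 ce ec ec 5c 5c 5c.
Inner input = (K'⊕ipad) ∥ m = 72 a4 86 86 36 36 36 ∥ 63 73.
Inner hash: even-index sum = 471 mod 256 = 215; odd-index sum = 451 mod 256 = 195 → d7 c3.
Outer input = (K'⊕opad) ∥ inner = 18 ce ec ec 5c 5c 5c ∥ d7 c3.
Outer hash (tag): even-index sum = 639 mod 256 = 127; odd-index sum = 749 mod 256 = 237 → 7f ed.

7fed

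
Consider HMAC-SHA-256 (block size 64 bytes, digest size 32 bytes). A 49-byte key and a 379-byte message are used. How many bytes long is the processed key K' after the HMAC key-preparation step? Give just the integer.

Key is 49 ≤ 64 bytes, zero-padded: |K'| = 64.

64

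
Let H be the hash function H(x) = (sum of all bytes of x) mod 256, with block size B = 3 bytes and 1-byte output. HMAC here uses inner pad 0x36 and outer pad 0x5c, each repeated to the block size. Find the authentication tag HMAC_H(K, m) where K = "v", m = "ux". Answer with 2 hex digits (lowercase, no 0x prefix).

Key "v" = 76 is 1 byte ≤ B = 3; zero-pad to 3 bytes: K' = 76 00 00.
K' ⊕ ipad = 40 36 36.  K' ⊕ opad = 2a 5c 5c.
Inner input = (K'⊕ipad) ∥ m = 40 36 36 ∥ 75 78.
Inner hash: sum = 64+54+54+117+120 = 409; mod 256 = 153 → 99.
Outer input = (K'⊕opad) ∥ inner = 2a 5c 5c ∥ 99.
Outer hash (tag): sum = 42+92+92+153 = 379; mod 256 = 123 → 7b.

7b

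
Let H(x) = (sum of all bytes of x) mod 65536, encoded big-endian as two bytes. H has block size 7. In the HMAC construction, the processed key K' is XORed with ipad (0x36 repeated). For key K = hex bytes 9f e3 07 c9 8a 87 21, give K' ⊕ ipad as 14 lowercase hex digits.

a9d531ffbcb117

Key hex bytes 9f e3 07 c9 8a 87 21 is exactly B = 7 bytes: K' = 9f e3 07 c9 8a 87 21.
XOR each byte with 0x36: 9f⊕36=a9, e3⊕36=d5, 07⊕36=31, c9⊕36=ff, 8a⊕36=bc, 87⊕36=b1, 21⊕36=17.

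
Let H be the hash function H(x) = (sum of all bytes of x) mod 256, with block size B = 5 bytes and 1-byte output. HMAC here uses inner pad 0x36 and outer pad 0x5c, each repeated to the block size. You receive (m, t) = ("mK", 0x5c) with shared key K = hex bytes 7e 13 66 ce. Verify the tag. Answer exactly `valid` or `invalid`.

Key hex bytes 7e 13 66 ce is 4 bytes ≤ B = 5; zero-pad to 5 bytes: K' = 7e 13 66 ce 00.
K' ⊕ ipad = 48 25 50 f8 36; K' ⊕ opad = 22 4f 3a 92 5c.
Inner hash: sum = 72+37+80+248+54+109+75 = 675; mod 256 = 163 → a3.
Outer hash (recomputed tag): sum = 34+79+58+146+92+163 = 572; mod 256 = 60 → 3c.
Recomputed tag = 3c; claimed = 5c → mismatch.

invalid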